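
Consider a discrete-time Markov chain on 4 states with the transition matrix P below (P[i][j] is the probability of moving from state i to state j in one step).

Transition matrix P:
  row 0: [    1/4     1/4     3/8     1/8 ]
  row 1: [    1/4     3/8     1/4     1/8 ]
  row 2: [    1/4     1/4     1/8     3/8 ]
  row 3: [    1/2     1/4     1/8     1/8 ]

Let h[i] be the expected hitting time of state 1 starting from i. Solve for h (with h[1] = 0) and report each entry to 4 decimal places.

First-step conditioning: h[1] = 0; for i ≠ 1, h[i] = 1 + Σ_k P[i][k]·h[k].
  h[0] = 1 + 1/4·h[0] + 3/8·h[2] + 1/8·h[3]
  h[2] = 1 + 1/4·h[0] + 1/8·h[2] + 3/8·h[3]
  h[3] = 1 + 1/2·h[0] + 1/8·h[2] + 1/8·h[3]
Solving the 3×3 linear system over states ≠ 1 gives exactly h = [4, 0, 4, 4] (h[1] = 0 is the target).

h = [4.0000, 0.0000, 4.0000, 4.0000]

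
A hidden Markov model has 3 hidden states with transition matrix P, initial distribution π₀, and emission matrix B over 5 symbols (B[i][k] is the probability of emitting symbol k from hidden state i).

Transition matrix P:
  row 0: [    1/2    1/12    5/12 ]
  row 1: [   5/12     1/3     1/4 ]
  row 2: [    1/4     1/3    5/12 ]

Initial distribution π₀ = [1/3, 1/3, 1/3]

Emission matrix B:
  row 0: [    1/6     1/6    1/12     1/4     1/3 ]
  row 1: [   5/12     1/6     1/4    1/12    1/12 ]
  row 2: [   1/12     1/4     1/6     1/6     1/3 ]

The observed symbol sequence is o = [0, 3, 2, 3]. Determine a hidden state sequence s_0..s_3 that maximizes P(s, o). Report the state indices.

t=0: δ = [5.556e-02, 1.389e-01, 2.778e-02]  (obs o_0=0)
t=1: δ = [1.447e-02, 3.858e-03, 5.787e-03]  ψ = [1, 1, 1]  (obs o_1=3)
t=2: δ = [6.028e-04, 4.823e-04, 1.005e-03]  ψ = [0, 2, 0]  (obs o_2=2)
t=3: δ = [7.535e-05, 2.791e-05, 6.977e-05]  ψ = [0, 2, 2]  (obs o_3=3)
backtrack: best end state = 0; path = [1, 0, 0, 0]

path = [1, 0, 0, 0]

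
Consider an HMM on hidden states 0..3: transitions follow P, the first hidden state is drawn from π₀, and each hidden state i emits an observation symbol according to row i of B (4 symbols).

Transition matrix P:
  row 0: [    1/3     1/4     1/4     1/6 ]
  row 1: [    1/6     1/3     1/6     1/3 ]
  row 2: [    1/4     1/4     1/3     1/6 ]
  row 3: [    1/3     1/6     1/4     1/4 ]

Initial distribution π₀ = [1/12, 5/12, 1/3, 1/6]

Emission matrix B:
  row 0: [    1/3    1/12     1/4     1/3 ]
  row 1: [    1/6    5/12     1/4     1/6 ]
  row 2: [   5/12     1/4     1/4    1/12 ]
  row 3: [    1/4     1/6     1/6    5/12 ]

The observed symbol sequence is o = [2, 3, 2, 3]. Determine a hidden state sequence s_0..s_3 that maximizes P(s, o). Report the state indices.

path = [1, 3, 0, 0]

t=0: δ = [2.083e-02, 1.042e-01, 8.333e-02, 2.778e-02]  (obs o_0=2)
t=1: δ = [6.944e-03, 5.787e-03, 2.315e-03, 1.447e-02]  ψ = [2, 1, 2, 1]  (obs o_1=3)
t=2: δ = [1.206e-03, 6.028e-04, 9.042e-04, 6.028e-04]  ψ = [3, 3, 3, 3]  (obs o_2=2)
t=3: δ = [1.340e-04, 5.023e-05, 2.512e-05, 8.372e-05]  ψ = [0, 0, 0, 0]  (obs o_3=3)
backtrack: best end state = 0; path = [1, 3, 0, 0]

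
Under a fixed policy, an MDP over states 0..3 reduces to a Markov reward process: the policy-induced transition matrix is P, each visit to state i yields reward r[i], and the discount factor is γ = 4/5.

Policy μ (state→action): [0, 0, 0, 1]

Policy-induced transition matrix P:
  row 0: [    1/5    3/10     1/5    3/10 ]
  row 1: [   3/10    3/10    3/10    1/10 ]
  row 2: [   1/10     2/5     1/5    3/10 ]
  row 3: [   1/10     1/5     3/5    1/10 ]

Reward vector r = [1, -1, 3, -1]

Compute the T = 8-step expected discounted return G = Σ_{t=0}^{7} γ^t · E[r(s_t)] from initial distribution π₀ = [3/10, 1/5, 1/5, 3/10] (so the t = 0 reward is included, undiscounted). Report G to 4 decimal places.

t=0: π = [0.3000, 0.2000, 0.2000, 0.3000], E[r] = 0.4000, γ^t·E[r] = 0.400000, running G = 0.400000
t=1: π = [0.1700, 0.2900, 0.3400, 0.2000], E[r] = 0.7000, γ^t·E[r] = 0.560000, running G = 0.960000
t=2: π = [0.1750, 0.3140, 0.3090, 0.2020], E[r] = 0.5860, γ^t·E[r] = 0.375040, running G = 1.335040
t=3: π = [0.1803, 0.3107, 0.3122, 0.1968], E[r] = 0.6094, γ^t·E[r] = 0.312013, running G = 1.647053
t=4: π = [0.1802, 0.3115, 0.3098, 0.1985], E[r] = 0.5995, γ^t·E[r] = 0.245555, running G = 1.892608
t=5: π = [0.1803, 0.3111, 0.3106, 0.1980], E[r] = 0.6029, γ^t·E[r] = 0.197547, running G = 2.090155
t=6: π = [0.1803, 0.3113, 0.3103, 0.1982], E[r] = 0.6018, γ^t·E[r] = 0.157747, running G = 2.247902
t=7: π = [0.1803, 0.3112, 0.3104, 0.1981], E[r] = 0.6021, γ^t·E[r] = 0.126277, running G = 2.374179

G = 2.3742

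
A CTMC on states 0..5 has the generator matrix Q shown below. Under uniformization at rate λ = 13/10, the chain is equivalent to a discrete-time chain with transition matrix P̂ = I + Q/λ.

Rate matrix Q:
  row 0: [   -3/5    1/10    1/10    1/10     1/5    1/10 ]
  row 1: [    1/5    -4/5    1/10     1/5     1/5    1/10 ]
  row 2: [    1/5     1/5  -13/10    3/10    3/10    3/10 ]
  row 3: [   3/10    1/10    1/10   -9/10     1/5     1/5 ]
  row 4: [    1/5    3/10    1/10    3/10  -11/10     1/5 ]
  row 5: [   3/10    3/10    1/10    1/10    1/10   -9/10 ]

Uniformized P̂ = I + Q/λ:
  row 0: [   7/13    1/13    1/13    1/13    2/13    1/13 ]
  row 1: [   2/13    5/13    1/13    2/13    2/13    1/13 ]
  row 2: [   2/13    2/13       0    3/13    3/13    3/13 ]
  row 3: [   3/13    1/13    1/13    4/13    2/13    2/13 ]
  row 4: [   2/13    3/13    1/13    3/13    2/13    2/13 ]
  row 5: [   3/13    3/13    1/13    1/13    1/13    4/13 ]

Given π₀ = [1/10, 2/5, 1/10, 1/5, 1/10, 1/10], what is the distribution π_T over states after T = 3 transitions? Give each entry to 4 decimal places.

π = [0.2789, 0.1894, 0.0714, 0.1660, 0.1482, 0.1462]

t=0: π = [0.1000, 0.4000, 0.1000, 0.2000, 0.1000, 0.1000]
t=1: π = [0.2154, 0.2385, 0.0692, 0.1846, 0.1538, 0.1385]
t=2: π = [0.2615, 0.2006, 0.0716, 0.1722, 0.1485, 0.1456]
t=3: π = [0.2789, 0.1894, 0.0714, 0.1660, 0.1482, 0.1462]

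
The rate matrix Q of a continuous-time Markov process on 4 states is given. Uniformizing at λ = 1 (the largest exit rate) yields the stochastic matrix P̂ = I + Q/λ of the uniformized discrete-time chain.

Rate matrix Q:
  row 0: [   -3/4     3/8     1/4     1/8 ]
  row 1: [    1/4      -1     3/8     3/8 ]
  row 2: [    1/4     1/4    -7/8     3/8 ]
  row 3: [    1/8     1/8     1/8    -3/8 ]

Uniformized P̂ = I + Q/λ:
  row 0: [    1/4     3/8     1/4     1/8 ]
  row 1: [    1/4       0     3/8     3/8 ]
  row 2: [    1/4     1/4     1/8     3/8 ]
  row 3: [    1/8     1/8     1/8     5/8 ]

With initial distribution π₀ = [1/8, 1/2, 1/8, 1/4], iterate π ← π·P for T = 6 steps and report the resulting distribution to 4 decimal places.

π = [0.1957, 0.1762, 0.1935, 0.4346]

t=0: π = [0.1250, 0.5000, 0.1250, 0.2500]
t=1: π = [0.2188, 0.1094, 0.2656, 0.4063]
t=2: π = [0.1992, 0.1992, 0.1797, 0.4219]
t=3: π = [0.1973, 0.1724, 0.1997, 0.4307]
t=4: π = [0.1962, 0.1777, 0.1927, 0.4333]
t=5: π = [0.1958, 0.1759, 0.1940, 0.4343]
t=6: π = [0.1957, 0.1762, 0.1935, 0.4346]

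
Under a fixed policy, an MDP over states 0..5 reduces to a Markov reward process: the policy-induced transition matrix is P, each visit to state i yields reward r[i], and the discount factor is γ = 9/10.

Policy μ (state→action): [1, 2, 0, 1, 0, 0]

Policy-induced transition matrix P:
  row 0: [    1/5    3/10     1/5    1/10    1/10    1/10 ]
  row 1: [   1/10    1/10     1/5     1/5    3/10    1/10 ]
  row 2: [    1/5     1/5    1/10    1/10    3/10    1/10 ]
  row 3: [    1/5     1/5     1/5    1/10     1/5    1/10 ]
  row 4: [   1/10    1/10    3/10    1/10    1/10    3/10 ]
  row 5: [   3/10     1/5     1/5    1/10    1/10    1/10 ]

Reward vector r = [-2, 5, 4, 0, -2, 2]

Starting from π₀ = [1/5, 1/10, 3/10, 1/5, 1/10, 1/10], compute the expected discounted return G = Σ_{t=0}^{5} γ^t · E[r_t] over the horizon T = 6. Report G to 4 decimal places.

t=0: π = [0.2000, 0.1000, 0.3000, 0.2000, 0.1000, 0.1000], E[r] = 1.3000, γ^t·E[r] = 1.300000, running G = 1.300000
t=1: π = [0.1900, 0.2000, 0.1800, 0.1100, 0.2000, 0.1200], E[r] = 1.1800, γ^t·E[r] = 1.062000, running G = 2.362000
t=2: π = [0.1720, 0.1790, 0.2020, 0.1200, 0.1870, 0.1400], E[r] = 1.2650, γ^t·E[r] = 1.024650, running G = 3.386650
t=3: π = [0.1774, 0.1806, 0.1985, 0.1179, 0.1882, 0.1374], E[r] = 1.2406, γ^t·E[r] = 0.904397, running G = 4.291047
t=4: π = [0.1769, 0.1809, 0.1990, 0.1181, 0.1876, 0.1376], E[r] = 1.2465, γ^t·E[r] = 0.817842, running G = 5.108889
t=5: π = [0.1769, 0.1808, 0.1989, 0.1181, 0.1878, 0.1375], E[r] = 1.2453, γ^t·E[r] = 0.735347, running G = 5.844236

G = 5.8442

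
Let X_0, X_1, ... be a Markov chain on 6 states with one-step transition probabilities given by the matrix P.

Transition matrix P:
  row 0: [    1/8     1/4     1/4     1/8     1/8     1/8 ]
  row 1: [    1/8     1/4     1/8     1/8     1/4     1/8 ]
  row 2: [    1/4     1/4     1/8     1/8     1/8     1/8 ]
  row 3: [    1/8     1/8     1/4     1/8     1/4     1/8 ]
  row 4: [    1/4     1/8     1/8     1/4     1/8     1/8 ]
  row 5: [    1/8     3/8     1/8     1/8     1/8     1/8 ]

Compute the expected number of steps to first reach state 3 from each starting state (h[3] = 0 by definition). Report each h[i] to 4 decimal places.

h = [6.9218, 6.8153, 6.9218, 0.0000, 6.0699, 6.9085]

First-step conditioning: h[3] = 0; for i ≠ 3, h[i] = 1 + Σ_k P[i][k]·h[k].
  h[0] = 1 + 1/8·h[0] + 1/4·h[1] + 1/4·h[2] + 1/8·h[4] + 1/8·h[5]
  h[1] = 1 + 1/8·h[0] + 1/4·h[1] + 1/8·h[2] + 1/4·h[4] + 1/8·h[5]
  h[2] = 1 + 1/4·h[0] + 1/4·h[1] + 1/8·h[2] + 1/8·h[4] + 1/8·h[5]
  h[4] = 1 + 1/4·h[0] + 1/8·h[1] + 1/8·h[2] + 1/8·h[4] + 1/8·h[5]
  h[5] = 1 + 1/8·h[0] + 3/8·h[1] + 1/8·h[2] + 1/8·h[4] + 1/8·h[5]
Solving the 5×5 linear system over states ≠ 3 gives exactly h = [4160/601, 4096/601, 4160/601, 0, 3648/601, 4152/601] (h[3] = 0 is the target).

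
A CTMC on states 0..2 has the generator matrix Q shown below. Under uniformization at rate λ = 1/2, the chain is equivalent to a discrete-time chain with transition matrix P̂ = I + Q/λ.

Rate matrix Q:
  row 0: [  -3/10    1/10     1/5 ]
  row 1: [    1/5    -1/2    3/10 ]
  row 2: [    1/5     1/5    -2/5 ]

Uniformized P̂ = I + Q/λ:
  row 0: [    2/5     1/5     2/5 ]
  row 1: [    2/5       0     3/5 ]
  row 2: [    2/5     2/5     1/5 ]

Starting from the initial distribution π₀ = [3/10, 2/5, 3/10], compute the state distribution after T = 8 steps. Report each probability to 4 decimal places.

π = [0.4000, 0.2287, 0.3713]

t=0: π = [0.3000, 0.4000, 0.3000]
t=1: π = [0.4000, 0.1800, 0.4200]
t=2: π = [0.4000, 0.2480, 0.3520]
t=3: π = [0.4000, 0.2208, 0.3792]
t=4: π = [0.4000, 0.2317, 0.3683]
t=5: π = [0.4000, 0.2273, 0.3727]
t=6: π = [0.4000, 0.2291, 0.3709]
t=7: π = [0.4000, 0.2284, 0.3716]
t=8: π = [0.4000, 0.2287, 0.3713]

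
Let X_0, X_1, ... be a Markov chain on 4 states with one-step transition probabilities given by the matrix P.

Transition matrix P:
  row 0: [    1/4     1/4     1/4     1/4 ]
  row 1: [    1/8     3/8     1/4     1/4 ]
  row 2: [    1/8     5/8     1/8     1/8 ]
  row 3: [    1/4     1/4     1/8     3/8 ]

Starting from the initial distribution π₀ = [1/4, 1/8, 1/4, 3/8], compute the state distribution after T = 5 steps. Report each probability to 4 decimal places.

t=0: π = [0.2500, 0.1250, 0.2500, 0.3750]
t=1: π = [0.2031, 0.3594, 0.1719, 0.2656]
t=2: π = [0.1836, 0.3594, 0.1953, 0.2617]
t=3: π = [0.1807, 0.3682, 0.1929, 0.2583]
t=4: π = [0.1799, 0.3683, 0.1936, 0.2582]
t=5: π = [0.1798, 0.3686, 0.1935, 0.2581]

π = [0.1798, 0.3686, 0.1935, 0.2581]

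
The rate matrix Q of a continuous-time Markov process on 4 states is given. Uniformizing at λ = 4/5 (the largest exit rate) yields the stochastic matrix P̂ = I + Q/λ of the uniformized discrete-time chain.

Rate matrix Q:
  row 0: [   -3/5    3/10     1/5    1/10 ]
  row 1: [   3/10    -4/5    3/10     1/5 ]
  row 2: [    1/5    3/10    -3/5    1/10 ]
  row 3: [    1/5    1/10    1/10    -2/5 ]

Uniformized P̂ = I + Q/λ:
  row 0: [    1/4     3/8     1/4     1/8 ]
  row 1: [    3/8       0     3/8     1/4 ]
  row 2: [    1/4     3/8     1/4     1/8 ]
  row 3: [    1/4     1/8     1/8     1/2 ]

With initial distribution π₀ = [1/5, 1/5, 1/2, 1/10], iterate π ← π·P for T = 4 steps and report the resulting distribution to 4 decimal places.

π = [0.2792, 0.2277, 0.2492, 0.2439]

t=0: π = [0.2000, 0.2000, 0.5000, 0.1000]
t=1: π = [0.2750, 0.2750, 0.2625, 0.1875]
t=2: π = [0.2844, 0.2250, 0.2609, 0.2297]
t=3: π = [0.2781, 0.2332, 0.2494, 0.2393]
t=4: π = [0.2792, 0.2277, 0.2492, 0.2439]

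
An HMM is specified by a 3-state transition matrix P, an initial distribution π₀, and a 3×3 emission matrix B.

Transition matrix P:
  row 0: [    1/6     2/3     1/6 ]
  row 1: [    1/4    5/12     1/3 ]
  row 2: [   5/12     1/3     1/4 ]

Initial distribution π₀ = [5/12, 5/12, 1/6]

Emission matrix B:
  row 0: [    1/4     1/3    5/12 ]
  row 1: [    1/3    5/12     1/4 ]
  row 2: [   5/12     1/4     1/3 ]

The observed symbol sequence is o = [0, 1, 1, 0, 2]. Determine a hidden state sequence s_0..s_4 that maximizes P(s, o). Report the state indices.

t=0: δ = [1.042e-01, 1.389e-01, 6.944e-02]  (obs o_0=0)
t=1: δ = [1.157e-02, 2.894e-02, 1.157e-02]  ψ = [1, 0, 1]  (obs o_1=1)
t=2: δ = [2.411e-03, 5.023e-03, 2.411e-03]  ψ = [1, 1, 1]  (obs o_2=1)
t=3: δ = [3.140e-04, 6.977e-04, 6.977e-04]  ψ = [1, 1, 1]  (obs o_3=0)
t=4: δ = [1.211e-04, 7.268e-05, 7.752e-05]  ψ = [2, 1, 1]  (obs o_4=2)
backtrack: best end state = 0; path = [0, 1, 1, 2, 0]

path = [0, 1, 1, 2, 0]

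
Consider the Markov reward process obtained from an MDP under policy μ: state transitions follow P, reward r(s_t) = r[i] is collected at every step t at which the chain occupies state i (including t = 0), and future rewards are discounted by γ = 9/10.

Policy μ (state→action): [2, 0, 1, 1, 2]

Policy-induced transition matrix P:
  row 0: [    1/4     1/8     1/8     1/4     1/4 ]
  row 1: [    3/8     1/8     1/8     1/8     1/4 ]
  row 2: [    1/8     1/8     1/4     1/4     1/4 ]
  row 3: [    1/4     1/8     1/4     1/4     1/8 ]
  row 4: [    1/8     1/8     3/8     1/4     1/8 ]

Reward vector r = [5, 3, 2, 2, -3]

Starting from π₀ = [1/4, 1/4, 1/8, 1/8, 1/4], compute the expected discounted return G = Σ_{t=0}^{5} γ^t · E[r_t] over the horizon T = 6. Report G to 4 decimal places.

t=0: π = [0.2500, 0.2500, 0.1250, 0.1250, 0.2500], E[r] = 1.7500, γ^t·E[r] = 1.750000, running G = 1.750000
t=1: π = [0.2344, 0.1250, 0.2188, 0.2188, 0.2031], E[r] = 1.8125, γ^t·E[r] = 1.631250, running G = 3.381250
t=2: π = [0.2129, 0.1250, 0.2305, 0.2344, 0.1973], E[r] = 1.7773, γ^t·E[r] = 1.439648, running G = 4.820898
t=3: π = [0.2122, 0.1250, 0.2324, 0.2344, 0.1960], E[r] = 1.7813, γ^t·E[r] = 1.298531, running G = 6.119430
t=4: π = [0.2121, 0.1250, 0.2324, 0.2344, 0.1962], E[r] = 1.7802, γ^t·E[r] = 1.167997, running G = 7.287427
t=5: π = [0.2121, 0.1250, 0.2324, 0.2344, 0.1962], E[r] = 1.7803, γ^t·E[r] = 1.051234, running G = 8.338661

G = 8.3387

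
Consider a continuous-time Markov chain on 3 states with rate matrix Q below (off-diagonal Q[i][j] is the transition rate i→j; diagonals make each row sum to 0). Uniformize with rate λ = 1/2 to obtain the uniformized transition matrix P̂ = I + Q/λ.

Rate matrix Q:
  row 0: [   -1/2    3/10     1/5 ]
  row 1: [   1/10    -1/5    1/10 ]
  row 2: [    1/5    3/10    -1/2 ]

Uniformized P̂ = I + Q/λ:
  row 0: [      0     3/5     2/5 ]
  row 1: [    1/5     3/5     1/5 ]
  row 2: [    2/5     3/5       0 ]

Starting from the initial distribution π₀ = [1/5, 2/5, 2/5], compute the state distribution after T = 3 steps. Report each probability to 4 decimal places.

t=0: π = [0.2000, 0.4000, 0.4000]
t=1: π = [0.2400, 0.6000, 0.1600]
t=2: π = [0.1840, 0.6000, 0.2160]
t=3: π = [0.2064, 0.6000, 0.1936]

π = [0.2064, 0.6000, 0.1936]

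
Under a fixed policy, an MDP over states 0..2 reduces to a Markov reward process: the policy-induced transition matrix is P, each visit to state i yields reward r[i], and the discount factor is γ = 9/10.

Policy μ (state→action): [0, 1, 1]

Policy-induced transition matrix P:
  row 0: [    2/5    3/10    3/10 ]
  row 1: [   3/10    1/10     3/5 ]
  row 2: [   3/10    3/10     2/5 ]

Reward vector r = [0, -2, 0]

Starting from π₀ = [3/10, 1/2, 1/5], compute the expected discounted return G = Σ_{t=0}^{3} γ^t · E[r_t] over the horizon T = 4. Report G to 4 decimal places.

t=0: π = [0.3000, 0.5000, 0.2000], E[r] = -1.0000, γ^t·E[r] = -1.000000, running G = -1.000000
t=1: π = [0.3300, 0.2000, 0.4700], E[r] = -0.4000, γ^t·E[r] = -0.360000, running G = -1.360000
t=2: π = [0.3330, 0.2600, 0.4070], E[r] = -0.5200, γ^t·E[r] = -0.421200, running G = -1.781200
t=3: π = [0.3333, 0.2480, 0.4187], E[r] = -0.4960, γ^t·E[r] = -0.361584, running G = -2.142784

G = -2.1428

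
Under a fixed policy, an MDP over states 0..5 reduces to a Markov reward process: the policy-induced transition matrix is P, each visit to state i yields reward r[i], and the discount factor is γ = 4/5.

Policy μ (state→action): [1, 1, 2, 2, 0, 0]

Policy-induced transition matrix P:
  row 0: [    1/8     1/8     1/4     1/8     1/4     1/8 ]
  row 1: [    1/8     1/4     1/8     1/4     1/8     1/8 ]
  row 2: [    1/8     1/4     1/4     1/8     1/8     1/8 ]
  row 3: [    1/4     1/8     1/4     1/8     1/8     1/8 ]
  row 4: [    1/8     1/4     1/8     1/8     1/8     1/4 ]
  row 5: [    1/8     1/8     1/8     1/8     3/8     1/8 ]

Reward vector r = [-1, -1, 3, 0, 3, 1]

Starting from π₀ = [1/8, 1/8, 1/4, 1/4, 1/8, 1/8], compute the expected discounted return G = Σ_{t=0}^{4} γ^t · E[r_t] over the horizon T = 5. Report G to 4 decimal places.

G = 3.1511

t=0: π = [0.1250, 0.1250, 0.2500, 0.2500, 0.1250, 0.1250], E[r] = 1.0000, γ^t·E[r] = 1.000000, running G = 1.000000
t=1: π = [0.1563, 0.1875, 0.2031, 0.1406, 0.1719, 0.1406], E[r] = 0.9219, γ^t·E[r] = 0.737500, running G = 1.737500
t=2: π = [0.1426, 0.1953, 0.1875, 0.1484, 0.1797, 0.1465], E[r] = 0.9102, γ^t·E[r] = 0.582500, running G = 2.320000
t=3: π = [0.1436, 0.1953, 0.1848, 0.1494, 0.1794, 0.1475], E[r] = 0.9014, γ^t·E[r] = 0.461500, running G = 2.781500
t=4: π = [0.1437, 0.1949, 0.1847, 0.1494, 0.1798, 0.1474], E[r] = 0.9024, γ^t·E[r] = 0.369625, running G = 3.151125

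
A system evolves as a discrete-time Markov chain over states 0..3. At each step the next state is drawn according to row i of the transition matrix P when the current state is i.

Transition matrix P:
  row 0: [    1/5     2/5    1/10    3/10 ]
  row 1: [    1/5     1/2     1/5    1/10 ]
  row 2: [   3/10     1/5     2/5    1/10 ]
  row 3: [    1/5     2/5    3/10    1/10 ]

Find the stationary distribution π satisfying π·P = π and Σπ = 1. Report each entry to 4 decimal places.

Balance equations π_j = Σ_i π_i·P[i][j]:
  π_0 = 1/5·π_0 + 1/5·π_1 + 3/10·π_2 + 1/5·π_3
  π_1 = 2/5·π_0 + 1/2·π_1 + 1/5·π_2 + 2/5·π_3
  π_2 = 1/10·π_0 + 1/5·π_1 + 2/5·π_2 + 3/10·π_3
  normalize: π_0 + π_1 + π_2 + π_3 = 1
Solving the linear system gives exactly π = [181/808, 79/202, 97/404, 117/808].

π = [0.2240, 0.3911, 0.2401, 0.1448]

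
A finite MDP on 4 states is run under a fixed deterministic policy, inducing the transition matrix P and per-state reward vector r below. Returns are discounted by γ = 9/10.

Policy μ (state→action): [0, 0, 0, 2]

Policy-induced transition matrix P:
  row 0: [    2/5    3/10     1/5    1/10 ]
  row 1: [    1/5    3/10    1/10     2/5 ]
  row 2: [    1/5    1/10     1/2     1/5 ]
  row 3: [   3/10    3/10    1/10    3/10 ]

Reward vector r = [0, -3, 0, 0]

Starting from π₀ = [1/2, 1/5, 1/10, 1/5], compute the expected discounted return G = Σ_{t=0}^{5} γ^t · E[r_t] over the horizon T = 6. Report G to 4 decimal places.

G = -3.5210

t=0: π = [0.5000, 0.2000, 0.1000, 0.2000], E[r] = -0.6000, γ^t·E[r] = -0.600000, running G = -0.600000
t=1: π = [0.3200, 0.2800, 0.1900, 0.2100], E[r] = -0.8400, γ^t·E[r] = -0.756000, running G = -1.356000
t=2: π = [0.2850, 0.2620, 0.2080, 0.2450], E[r] = -0.7860, γ^t·E[r] = -0.636660, running G = -1.992660
t=3: π = [0.2815, 0.2584, 0.2117, 0.2484], E[r] = -0.7752, γ^t·E[r] = -0.565121, running G = -2.557781
t=4: π = [0.2811, 0.2577, 0.2128, 0.2484], E[r] = -0.7730, γ^t·E[r] = -0.507152, running G = -3.064933
t=5: π = [0.2811, 0.2574, 0.2132, 0.2483], E[r] = -0.7723, γ^t·E[r] = -0.456037, running G = -3.520970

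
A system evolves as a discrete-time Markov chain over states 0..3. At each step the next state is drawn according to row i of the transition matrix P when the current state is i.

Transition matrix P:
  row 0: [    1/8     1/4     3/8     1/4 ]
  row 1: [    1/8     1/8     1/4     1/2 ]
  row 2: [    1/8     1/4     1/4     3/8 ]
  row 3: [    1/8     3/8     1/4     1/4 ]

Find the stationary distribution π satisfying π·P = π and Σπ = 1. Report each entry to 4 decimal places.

π = [0.1250, 0.2609, 0.2656, 0.3484]

Balance equations π_j = Σ_i π_i·P[i][j]:
  π_0 = 1/8·π_0 + 1/8·π_1 + 1/8·π_2 + 1/8·π_3
  π_1 = 1/4·π_0 + 1/8·π_1 + 1/4·π_2 + 3/8·π_3
  π_2 = 3/8·π_0 + 1/4·π_1 + 1/4·π_2 + 1/4·π_3
  normalize: π_0 + π_1 + π_2 + π_3 = 1
Solving the linear system gives exactly π = [1/8, 167/640, 17/64, 223/640].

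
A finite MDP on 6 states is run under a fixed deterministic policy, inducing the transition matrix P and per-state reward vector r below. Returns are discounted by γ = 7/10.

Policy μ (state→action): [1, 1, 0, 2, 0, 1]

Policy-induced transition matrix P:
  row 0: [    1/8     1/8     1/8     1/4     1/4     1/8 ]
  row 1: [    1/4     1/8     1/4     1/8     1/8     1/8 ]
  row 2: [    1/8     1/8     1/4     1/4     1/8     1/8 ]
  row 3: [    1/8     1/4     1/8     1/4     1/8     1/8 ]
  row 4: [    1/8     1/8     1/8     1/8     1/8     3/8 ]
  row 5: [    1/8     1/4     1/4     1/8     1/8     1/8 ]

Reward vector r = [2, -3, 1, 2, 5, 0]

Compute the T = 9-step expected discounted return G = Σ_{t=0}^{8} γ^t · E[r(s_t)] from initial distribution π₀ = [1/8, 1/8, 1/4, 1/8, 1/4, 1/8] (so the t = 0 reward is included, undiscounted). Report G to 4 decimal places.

t=0: π = [0.1250, 0.1250, 0.2500, 0.1250, 0.2500, 0.1250], E[r] = 1.6250, γ^t·E[r] = 1.625000, running G = 1.625000
t=1: π = [0.1406, 0.1563, 0.1875, 0.1875, 0.1406, 0.1875], E[r] = 1.0781, γ^t·E[r] = 0.754688, running G = 2.379688
t=2: π = [0.1445, 0.1719, 0.1914, 0.1895, 0.1426, 0.1602], E[r] = 1.0566, γ^t·E[r] = 0.517754, running G = 2.897441
t=3: π = [0.1465, 0.1687, 0.1904, 0.1907, 0.1431, 0.1606], E[r] = 1.0740, γ^t·E[r] = 0.368373, running G = 3.265815
t=4: π = [0.1461, 0.1689, 0.1900, 0.1909, 0.1433, 0.1608], E[r] = 1.0739, γ^t·E[r] = 0.257832, running G = 3.523647
t=5: π = [0.1461, 0.1690, 0.1900, 0.1909, 0.1433, 0.1608], E[r] = 1.0733, γ^t·E[r] = 0.180398, running G = 3.704044
t=6: π = [0.1461, 0.1690, 0.1900, 0.1909, 0.1433, 0.1608], E[r] = 1.0734, γ^t·E[r] = 0.126282, running G = 3.830326
t=7: π = [0.1461, 0.1690, 0.1900, 0.1909, 0.1433, 0.1608], E[r] = 1.0734, γ^t·E[r] = 0.088398, running G = 3.918725
t=8: π = [0.1461, 0.1690, 0.1900, 0.1909, 0.1433, 0.1608], E[r] = 1.0734, γ^t·E[r] = 0.061879, running G = 3.980604

G = 3.9806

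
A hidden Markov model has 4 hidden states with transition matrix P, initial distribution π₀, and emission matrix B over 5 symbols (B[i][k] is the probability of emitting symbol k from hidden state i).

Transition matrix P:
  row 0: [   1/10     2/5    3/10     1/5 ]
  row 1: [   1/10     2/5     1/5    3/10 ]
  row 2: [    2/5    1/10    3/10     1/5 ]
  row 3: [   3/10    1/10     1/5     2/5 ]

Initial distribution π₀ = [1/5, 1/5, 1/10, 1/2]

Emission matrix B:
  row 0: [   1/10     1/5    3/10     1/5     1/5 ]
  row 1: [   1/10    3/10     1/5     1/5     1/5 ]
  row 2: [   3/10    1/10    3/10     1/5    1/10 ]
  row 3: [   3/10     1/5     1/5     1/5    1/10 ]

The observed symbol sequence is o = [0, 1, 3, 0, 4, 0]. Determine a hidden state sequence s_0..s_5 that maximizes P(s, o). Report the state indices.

t=0: δ = [2.000e-02, 2.000e-02, 3.000e-02, 1.500e-01]  (obs o_0=0)
t=1: δ = [9.000e-03, 4.500e-03, 3.000e-03, 1.200e-02]  ψ = [3, 3, 3, 3]  (obs o_1=1)
t=2: δ = [7.200e-04, 7.200e-04, 5.400e-04, 9.600e-04]  ψ = [3, 0, 0, 3]  (obs o_2=3)
t=3: δ = [2.880e-05, 2.880e-05, 6.480e-05, 1.152e-04]  ψ = [3, 0, 0, 3]  (obs o_3=0)
t=4: δ = [6.912e-06, 2.304e-06, 2.304e-06, 4.608e-06]  ψ = [3, 0, 3, 3]  (obs o_4=4)
t=5: δ = [1.382e-07, 2.765e-07, 6.221e-07, 5.530e-07]  ψ = [3, 0, 0, 3]  (obs o_5=0)
backtrack: best end state = 2; path = [3, 3, 3, 3, 0, 2]

path = [3, 3, 3, 3, 0, 2]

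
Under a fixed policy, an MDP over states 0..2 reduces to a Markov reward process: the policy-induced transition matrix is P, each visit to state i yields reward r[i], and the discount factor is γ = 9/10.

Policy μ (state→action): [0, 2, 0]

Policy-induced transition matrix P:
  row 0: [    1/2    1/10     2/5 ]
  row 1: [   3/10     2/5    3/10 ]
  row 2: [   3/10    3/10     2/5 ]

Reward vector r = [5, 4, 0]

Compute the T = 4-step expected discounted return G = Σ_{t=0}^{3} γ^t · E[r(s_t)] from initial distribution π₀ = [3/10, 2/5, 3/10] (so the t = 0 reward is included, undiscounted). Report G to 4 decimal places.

t=0: π = [0.3000, 0.4000, 0.3000], E[r] = 3.1000, γ^t·E[r] = 3.100000, running G = 3.100000
t=1: π = [0.3600, 0.2800, 0.3600], E[r] = 2.9200, γ^t·E[r] = 2.628000, running G = 5.728000
t=2: π = [0.3720, 0.2560, 0.3720], E[r] = 2.8840, γ^t·E[r] = 2.336040, running G = 8.064040
t=3: π = [0.3744, 0.2512, 0.3744], E[r] = 2.8768, γ^t·E[r] = 2.097187, running G = 10.161227

G = 10.1612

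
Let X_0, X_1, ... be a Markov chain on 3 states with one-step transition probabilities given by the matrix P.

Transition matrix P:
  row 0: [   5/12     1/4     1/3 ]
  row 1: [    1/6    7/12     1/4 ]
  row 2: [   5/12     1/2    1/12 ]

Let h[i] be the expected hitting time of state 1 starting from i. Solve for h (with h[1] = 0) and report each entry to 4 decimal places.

h = [3.1579, 0.0000, 2.5263]

First-step conditioning: h[1] = 0; for i ≠ 1, h[i] = 1 + Σ_k P[i][k]·h[k].
  h[0] = 1 + 5/12·h[0] + 1/3·h[2]
  h[2] = 1 + 5/12·h[0] + 1/12·h[2]
Solving the 2×2 linear system over states ≠ 1 gives exactly h = [60/19, 0, 48/19] (h[1] = 0 is the target).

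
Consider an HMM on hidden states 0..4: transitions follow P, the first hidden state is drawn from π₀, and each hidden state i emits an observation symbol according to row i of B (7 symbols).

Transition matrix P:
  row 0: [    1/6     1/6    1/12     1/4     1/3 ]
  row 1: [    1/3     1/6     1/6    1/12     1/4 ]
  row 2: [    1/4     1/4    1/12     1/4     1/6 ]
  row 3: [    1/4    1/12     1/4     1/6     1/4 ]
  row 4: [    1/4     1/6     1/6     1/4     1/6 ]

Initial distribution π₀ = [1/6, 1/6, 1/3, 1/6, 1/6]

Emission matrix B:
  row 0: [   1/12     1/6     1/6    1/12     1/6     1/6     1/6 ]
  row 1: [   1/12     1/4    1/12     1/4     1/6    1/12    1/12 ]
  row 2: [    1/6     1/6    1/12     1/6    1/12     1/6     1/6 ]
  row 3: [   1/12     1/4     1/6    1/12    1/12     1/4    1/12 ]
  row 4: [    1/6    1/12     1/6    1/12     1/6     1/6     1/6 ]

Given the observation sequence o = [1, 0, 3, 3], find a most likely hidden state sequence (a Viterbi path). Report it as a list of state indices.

t=0: δ = [2.778e-02, 4.167e-02, 5.556e-02, 4.167e-02, 1.389e-02]  (obs o_0=1)
t=1: δ = [1.157e-03, 1.157e-03, 1.736e-03, 1.157e-03, 1.736e-03]  ψ = [1, 2, 3, 2, 1]  (obs o_1=0)
t=2: δ = [3.617e-05, 1.085e-04, 4.823e-05, 3.617e-05, 3.215e-05]  ψ = [2, 2, 3, 2, 0]  (obs o_2=3)
t=3: δ = [3.014e-06, 4.521e-06, 3.014e-06, 1.005e-06, 2.261e-06]  ψ = [1, 1, 1, 2, 1]  (obs o_3=3)
backtrack: best end state = 1; path = [3, 2, 1, 1]

path = [3, 2, 1, 1]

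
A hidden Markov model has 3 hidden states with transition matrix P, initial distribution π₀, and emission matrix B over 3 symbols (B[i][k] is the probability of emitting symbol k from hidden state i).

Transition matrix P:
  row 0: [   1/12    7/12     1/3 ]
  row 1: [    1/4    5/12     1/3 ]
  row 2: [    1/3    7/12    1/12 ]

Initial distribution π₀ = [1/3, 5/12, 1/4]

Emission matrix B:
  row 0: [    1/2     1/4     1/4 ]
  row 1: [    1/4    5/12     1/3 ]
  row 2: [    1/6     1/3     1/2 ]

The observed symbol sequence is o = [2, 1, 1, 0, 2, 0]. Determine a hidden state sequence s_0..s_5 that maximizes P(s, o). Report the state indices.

path = [2, 1, 1, 0, 2, 0]

t=0: δ = [8.333e-02, 1.389e-01, 1.250e-01]  (obs o_0=2)
t=1: δ = [1.042e-02, 3.038e-02, 1.543e-02]  ψ = [2, 2, 1]  (obs o_1=1)
t=2: δ = [1.899e-03, 5.275e-03, 3.376e-03]  ψ = [1, 1, 1]  (obs o_2=1)
t=3: δ = [6.593e-04, 5.494e-04, 2.930e-04]  ψ = [1, 1, 1]  (obs o_3=0)
t=4: δ = [3.434e-05, 1.282e-04, 1.099e-04]  ψ = [1, 0, 0]  (obs o_4=2)
t=5: δ = [1.831e-05, 1.603e-05, 7.122e-06]  ψ = [2, 2, 1]  (obs o_5=0)
backtrack: best end state = 0; path = [2, 1, 1, 0, 2, 0]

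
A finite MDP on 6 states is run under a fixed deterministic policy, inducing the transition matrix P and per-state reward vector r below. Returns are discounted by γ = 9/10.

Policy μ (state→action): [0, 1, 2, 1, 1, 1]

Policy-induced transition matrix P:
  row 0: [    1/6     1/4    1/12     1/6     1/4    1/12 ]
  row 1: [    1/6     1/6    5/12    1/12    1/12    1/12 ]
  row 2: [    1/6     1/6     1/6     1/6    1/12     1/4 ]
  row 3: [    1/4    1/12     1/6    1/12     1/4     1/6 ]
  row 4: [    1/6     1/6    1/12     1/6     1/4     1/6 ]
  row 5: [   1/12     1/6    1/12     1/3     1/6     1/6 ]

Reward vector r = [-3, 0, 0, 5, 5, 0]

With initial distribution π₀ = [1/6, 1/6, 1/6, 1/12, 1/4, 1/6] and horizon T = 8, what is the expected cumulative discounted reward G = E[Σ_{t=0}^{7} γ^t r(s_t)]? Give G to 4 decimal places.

t=0: π = [0.1667, 0.1667, 0.1667, 0.0833, 0.2500, 0.1667], E[r] = 1.1667, γ^t·E[r] = 1.166667, running G = 1.166667
t=1: π = [0.1597, 0.1736, 0.1597, 0.1736, 0.1806, 0.1528], E[r] = 1.2917, γ^t·E[r] = 1.162500, running G = 2.329167
t=2: π = [0.1684, 0.1655, 0.1690, 0.1632, 0.1817, 0.1522], E[r] = 1.2193, γ^t·E[r] = 0.987656, running G = 3.316823
t=3: π = [0.1676, 0.1671, 0.1662, 0.1646, 0.1816, 0.1529], E[r] = 1.2283, γ^t·E[r] = 0.895430, running G = 4.212253
t=4: π = [0.1676, 0.1669, 0.1666, 0.1645, 0.1817, 0.1526], E[r] = 1.2282, γ^t·E[r] = 0.805794, running G = 5.018047
t=5: π = [0.1677, 0.1669, 0.1666, 0.1645, 0.1817, 0.1527], E[r] = 1.2279, γ^t·E[r] = 0.725084, running G = 5.743131
t=6: π = [0.1677, 0.1669, 0.1666, 0.1645, 0.1817, 0.1527], E[r] = 1.2280, γ^t·E[r] = 0.652606, running G = 6.395737
t=7: π = [0.1677, 0.1669, 0.1666, 0.1645, 0.1817, 0.1527], E[r] = 1.2280, γ^t·E[r] = 0.587339, running G = 6.983077

G = 6.9831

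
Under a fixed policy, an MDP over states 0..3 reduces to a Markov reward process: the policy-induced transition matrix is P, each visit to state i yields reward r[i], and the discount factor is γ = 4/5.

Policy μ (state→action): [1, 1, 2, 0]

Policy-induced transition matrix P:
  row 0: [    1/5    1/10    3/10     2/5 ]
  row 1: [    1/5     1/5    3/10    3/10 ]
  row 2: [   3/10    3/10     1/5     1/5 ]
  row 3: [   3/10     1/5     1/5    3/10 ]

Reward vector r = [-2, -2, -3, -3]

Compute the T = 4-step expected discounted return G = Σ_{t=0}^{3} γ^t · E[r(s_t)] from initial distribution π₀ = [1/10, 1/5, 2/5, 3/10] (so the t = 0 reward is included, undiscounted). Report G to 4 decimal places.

G = -7.6374

t=0: π = [0.1000, 0.2000, 0.4000, 0.3000], E[r] = -2.7000, γ^t·E[r] = -2.700000, running G = -2.700000
t=1: π = [0.2700, 0.2300, 0.2300, 0.2700], E[r] = -2.5000, γ^t·E[r] = -2.000000, running G = -4.700000
t=2: π = [0.2500, 0.1960, 0.2500, 0.3040], E[r] = -2.5540, γ^t·E[r] = -1.634560, running G = -6.334560
t=3: π = [0.2554, 0.2000, 0.2446, 0.3000], E[r] = -2.5446, γ^t·E[r] = -1.302835, running G = -7.637395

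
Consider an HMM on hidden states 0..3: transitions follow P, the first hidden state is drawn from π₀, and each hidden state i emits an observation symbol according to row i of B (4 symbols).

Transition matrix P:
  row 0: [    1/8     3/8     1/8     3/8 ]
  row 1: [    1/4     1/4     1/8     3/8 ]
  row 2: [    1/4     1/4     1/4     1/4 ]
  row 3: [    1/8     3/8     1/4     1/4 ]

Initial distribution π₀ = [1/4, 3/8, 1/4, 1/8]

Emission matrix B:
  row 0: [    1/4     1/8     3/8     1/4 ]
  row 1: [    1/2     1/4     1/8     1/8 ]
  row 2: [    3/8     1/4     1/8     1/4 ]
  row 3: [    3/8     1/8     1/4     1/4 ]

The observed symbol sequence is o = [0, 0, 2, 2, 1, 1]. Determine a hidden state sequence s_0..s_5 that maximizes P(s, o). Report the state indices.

t=0: δ = [6.250e-02, 1.875e-01, 9.375e-02, 4.688e-02]  (obs o_0=0)
t=1: δ = [1.172e-02, 2.344e-02, 8.789e-03, 2.637e-02]  ψ = [1, 1, 1, 1]  (obs o_1=0)
t=2: δ = [2.197e-03, 1.236e-03, 8.240e-04, 2.197e-03]  ψ = [1, 3, 3, 1]  (obs o_2=2)
t=3: δ = [1.159e-04, 1.030e-04, 6.866e-05, 2.060e-04]  ψ = [1, 0, 3, 0]  (obs o_3=2)
t=4: δ = [3.219e-06, 1.931e-05, 1.287e-05, 6.437e-06]  ψ = [1, 3, 3, 3]  (obs o_4=1)
t=5: δ = [6.035e-07, 1.207e-06, 8.047e-07, 9.052e-07]  ψ = [1, 1, 2, 1]  (obs o_5=1)
backtrack: best end state = 1; path = [1, 1, 0, 3, 1, 1]

path = [1, 1, 0, 3, 1, 1]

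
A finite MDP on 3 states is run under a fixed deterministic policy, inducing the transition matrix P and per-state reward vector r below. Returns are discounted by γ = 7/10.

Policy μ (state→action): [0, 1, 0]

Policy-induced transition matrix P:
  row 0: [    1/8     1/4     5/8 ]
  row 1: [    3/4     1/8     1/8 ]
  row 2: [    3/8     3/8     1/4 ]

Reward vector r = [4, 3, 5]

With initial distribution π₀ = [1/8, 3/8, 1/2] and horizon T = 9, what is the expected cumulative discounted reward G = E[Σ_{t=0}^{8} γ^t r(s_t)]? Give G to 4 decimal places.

G = 13.0765

t=0: π = [0.1250, 0.3750, 0.5000], E[r] = 4.1250, γ^t·E[r] = 4.125000, running G = 4.125000
t=1: π = [0.4844, 0.2656, 0.2500], E[r] = 3.9844, γ^t·E[r] = 2.789063, running G = 6.914063
t=2: π = [0.3535, 0.2480, 0.3984], E[r] = 4.1504, γ^t·E[r] = 2.033691, running G = 8.947754
t=3: π = [0.3796, 0.2688, 0.3516], E[r] = 4.0828, γ^t·E[r] = 1.400388, running G = 10.348142
t=4: π = [0.3809, 0.2603, 0.3588], E[r] = 4.0984, γ^t·E[r] = 0.984030, running G = 11.332172
t=5: π = [0.3774, 0.2623, 0.3603], E[r] = 4.0980, γ^t·E[r] = 0.688749, running G = 12.020921
t=6: π = [0.3790, 0.2622, 0.3587], E[r] = 4.0965, γ^t·E[r] = 0.481948, running G = 12.502869
t=7: π = [0.3786, 0.2621, 0.3593], E[r] = 4.0973, γ^t·E[r] = 0.337429, running G = 12.840298
t=8: π = [0.3786, 0.2622, 0.3592], E[r] = 4.0971, γ^t·E[r] = 0.236187, running G = 13.076485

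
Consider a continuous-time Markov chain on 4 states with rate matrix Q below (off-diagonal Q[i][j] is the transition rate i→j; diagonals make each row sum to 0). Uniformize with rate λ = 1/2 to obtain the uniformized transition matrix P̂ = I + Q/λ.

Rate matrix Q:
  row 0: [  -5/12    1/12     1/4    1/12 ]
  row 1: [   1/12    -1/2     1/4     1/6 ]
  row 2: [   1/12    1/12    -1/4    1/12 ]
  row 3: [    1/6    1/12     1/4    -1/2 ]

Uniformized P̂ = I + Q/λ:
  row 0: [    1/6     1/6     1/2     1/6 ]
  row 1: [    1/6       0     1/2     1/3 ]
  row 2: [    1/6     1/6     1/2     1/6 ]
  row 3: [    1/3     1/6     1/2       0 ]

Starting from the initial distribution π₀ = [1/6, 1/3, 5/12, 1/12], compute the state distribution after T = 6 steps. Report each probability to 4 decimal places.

t=0: π = [0.1667, 0.3333, 0.4167, 0.0833]
t=1: π = [0.1806, 0.1111, 0.5000, 0.2083]
t=2: π = [0.2014, 0.1481, 0.5000, 0.1505]
t=3: π = [0.1917, 0.1420, 0.5000, 0.1663]
t=4: π = [0.1944, 0.1430, 0.5000, 0.1626]
t=5: π = [0.1938, 0.1428, 0.5000, 0.1634]
t=6: π = [0.1939, 0.1429, 0.5000, 0.1632]

π = [0.1939, 0.1429, 0.5000, 0.1632]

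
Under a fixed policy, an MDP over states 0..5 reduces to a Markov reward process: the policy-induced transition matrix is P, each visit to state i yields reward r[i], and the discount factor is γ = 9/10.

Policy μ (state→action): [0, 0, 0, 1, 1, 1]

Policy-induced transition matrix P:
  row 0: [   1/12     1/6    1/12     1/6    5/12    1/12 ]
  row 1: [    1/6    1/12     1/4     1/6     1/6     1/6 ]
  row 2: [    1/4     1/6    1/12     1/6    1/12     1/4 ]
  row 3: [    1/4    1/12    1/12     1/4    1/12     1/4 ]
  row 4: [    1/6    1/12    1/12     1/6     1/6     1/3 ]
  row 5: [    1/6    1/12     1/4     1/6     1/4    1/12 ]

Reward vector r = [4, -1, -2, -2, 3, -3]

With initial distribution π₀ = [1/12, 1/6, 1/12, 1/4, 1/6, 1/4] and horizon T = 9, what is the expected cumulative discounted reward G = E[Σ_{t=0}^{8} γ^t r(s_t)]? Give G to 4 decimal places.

G = -0.8501

t=0: π = [0.0833, 0.1667, 0.0833, 0.2500, 0.1667, 0.2500], E[r] = -0.7500, γ^t·E[r] = -0.750000, running G = -0.750000
t=1: π = [0.1875, 0.0972, 0.1528, 0.1875, 0.1806, 0.1944], E[r] = -0.0694, γ^t·E[r] = -0.062500, running G = -0.812500
t=2: π = [0.1794, 0.1117, 0.1319, 0.1823, 0.2014, 0.1933], E[r] = 0.0017, γ^t·E[r] = 0.001406, running G = -0.811094
t=3: π = [0.1779, 0.1093, 0.1342, 0.1819, 0.2014, 0.1954], E[r] = -0.0115, γ^t·E[r] = -0.008367, running G = -0.819461
t=4: π = [0.1782, 0.1093, 0.1341, 0.1818, 0.2011, 0.1955], E[r] = -0.0116, γ^t·E[r] = -0.007633, running G = -0.827094
t=5: π = [0.1781, 0.1094, 0.1341, 0.1818, 0.2012, 0.1954], E[r] = -0.0113, γ^t·E[r] = -0.006658, running G = -0.833753
t=6: π = [0.1782, 0.1094, 0.1341, 0.1818, 0.2012, 0.1954], E[r] = -0.0114, γ^t·E[r] = -0.006040, running G = -0.839792
t=7: π = [0.1781, 0.1094, 0.1341, 0.1818, 0.2012, 0.1954], E[r] = -0.0113, γ^t·E[r] = -0.005426, running G = -0.845219
t=8: π = [0.1781, 0.1094, 0.1341, 0.1818, 0.2012, 0.1954], E[r] = -0.0114, γ^t·E[r] = -0.004886, running G = -0.850104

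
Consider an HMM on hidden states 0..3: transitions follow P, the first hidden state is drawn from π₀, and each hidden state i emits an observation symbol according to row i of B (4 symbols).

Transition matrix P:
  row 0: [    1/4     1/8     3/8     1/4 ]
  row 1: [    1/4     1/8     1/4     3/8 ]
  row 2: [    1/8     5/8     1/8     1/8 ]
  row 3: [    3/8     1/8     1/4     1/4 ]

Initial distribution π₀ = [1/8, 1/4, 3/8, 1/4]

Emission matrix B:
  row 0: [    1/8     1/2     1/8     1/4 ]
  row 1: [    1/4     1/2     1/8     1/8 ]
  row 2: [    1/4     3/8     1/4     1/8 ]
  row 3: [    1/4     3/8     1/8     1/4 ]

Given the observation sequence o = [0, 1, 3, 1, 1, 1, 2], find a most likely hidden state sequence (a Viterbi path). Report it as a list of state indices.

t=0: δ = [1.562e-02, 6.250e-02, 9.375e-02, 6.250e-02]  (obs o_0=0)
t=1: δ = [1.172e-02, 2.930e-02, 5.859e-03, 8.789e-03]  ψ = [3, 2, 1, 1]  (obs o_1=1)
t=2: δ = [1.831e-03, 4.578e-04, 9.155e-04, 2.747e-03]  ψ = [1, 1, 1, 1]  (obs o_2=3)
t=3: δ = [5.150e-04, 2.861e-04, 2.575e-04, 2.575e-04]  ψ = [3, 2, 0, 3]  (obs o_3=1)
t=4: δ = [6.437e-05, 8.047e-05, 7.242e-05, 4.828e-05]  ψ = [0, 2, 0, 0]  (obs o_4=1)
t=5: δ = [1.006e-05, 2.263e-05, 9.052e-06, 1.132e-05]  ψ = [1, 2, 0, 1]  (obs o_5=1)
t=6: δ = [7.072e-07, 7.072e-07, 1.414e-06, 1.061e-06]  ψ = [1, 2, 1, 1]  (obs o_6=2)
backtrack: best end state = 2; path = [2, 1, 3, 0, 2, 1, 2]

path = [2, 1, 3, 0, 2, 1, 2]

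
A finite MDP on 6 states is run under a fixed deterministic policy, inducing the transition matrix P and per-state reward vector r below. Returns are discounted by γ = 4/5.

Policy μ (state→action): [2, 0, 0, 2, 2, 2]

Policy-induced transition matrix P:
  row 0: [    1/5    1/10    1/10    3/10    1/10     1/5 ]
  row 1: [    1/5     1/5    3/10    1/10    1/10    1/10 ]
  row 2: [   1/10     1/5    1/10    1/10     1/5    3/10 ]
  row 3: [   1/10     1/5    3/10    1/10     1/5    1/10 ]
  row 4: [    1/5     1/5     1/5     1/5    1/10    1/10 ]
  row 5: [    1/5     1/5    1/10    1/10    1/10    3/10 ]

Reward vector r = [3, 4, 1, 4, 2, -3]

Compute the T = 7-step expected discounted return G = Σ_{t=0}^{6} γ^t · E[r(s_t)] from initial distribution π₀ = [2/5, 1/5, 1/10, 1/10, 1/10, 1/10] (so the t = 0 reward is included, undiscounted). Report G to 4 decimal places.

t=0: π = [0.4000, 0.2000, 0.1000, 0.1000, 0.1000, 0.1000], E[r] = 2.4000, γ^t·E[r] = 2.400000, running G = 2.400000
t=1: π = [0.1800, 0.1600, 0.1700, 0.1900, 0.1200, 0.1800], E[r] = 1.8100, γ^t·E[r] = 1.448000, running G = 3.848000
t=2: π = [0.1640, 0.1820, 0.1820, 0.1480, 0.1360, 0.1880], E[r] = 1.7020, γ^t·E[r] = 1.089280, running G = 4.937280
t=3: π = [0.1670, 0.1836, 0.1796, 0.1464, 0.1330, 0.1904], E[r] = 1.6954, γ^t·E[r] = 0.868045, running G = 5.805325
t=4: π = [0.1674, 0.1833, 0.1793, 0.1467, 0.1326, 0.1907], E[r] = 1.6946, γ^t·E[r] = 0.694108, running G = 6.499433
t=5: π = [0.1674, 0.1833, 0.1793, 0.1467, 0.1326, 0.1907], E[r] = 1.6944, γ^t·E[r] = 0.555234, running G = 7.054667
t=6: π = [0.1674, 0.1833, 0.1793, 0.1467, 0.1326, 0.1907], E[r] = 1.6944, γ^t·E[r] = 0.444187, running G = 7.498854

G = 7.4989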